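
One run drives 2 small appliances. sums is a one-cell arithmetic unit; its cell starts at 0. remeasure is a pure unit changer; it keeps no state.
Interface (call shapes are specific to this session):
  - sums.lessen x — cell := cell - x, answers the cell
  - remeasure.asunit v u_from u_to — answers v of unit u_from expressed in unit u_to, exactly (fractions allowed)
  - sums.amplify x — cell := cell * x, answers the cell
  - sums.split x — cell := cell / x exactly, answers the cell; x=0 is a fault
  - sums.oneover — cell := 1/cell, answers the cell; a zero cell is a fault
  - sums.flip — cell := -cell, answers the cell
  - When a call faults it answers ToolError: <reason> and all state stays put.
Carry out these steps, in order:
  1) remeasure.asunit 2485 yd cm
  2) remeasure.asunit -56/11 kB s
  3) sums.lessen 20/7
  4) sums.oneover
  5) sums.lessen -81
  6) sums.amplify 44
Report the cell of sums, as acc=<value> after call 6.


Answer: acc=17743/5

Derivation:
→ asunit(v='2485', u_from='yd', u_to='cm')
← 1136142/5
→ asunit(v='-56/11', u_from='kB', u_to='s')
← ToolError: incompatible units
→ lessen(x='20/7')
← -20/7
→ oneover()
← -7/20
→ lessen(x='-81')
← 1613/20
→ amplify(x='44')
← 17743/5


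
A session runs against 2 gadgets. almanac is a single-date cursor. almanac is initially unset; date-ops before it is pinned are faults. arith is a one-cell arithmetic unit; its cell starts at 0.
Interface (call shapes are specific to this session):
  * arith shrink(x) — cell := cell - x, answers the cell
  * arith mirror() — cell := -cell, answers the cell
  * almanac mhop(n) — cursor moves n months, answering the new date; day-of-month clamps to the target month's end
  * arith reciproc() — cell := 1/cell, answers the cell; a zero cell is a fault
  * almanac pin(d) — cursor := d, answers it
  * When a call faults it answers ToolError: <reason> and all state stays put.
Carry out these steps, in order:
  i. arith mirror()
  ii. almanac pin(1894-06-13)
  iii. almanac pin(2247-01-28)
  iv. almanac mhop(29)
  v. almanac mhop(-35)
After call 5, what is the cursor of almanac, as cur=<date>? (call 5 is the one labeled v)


$ arith mirror
= 0
$ almanac pin d='1894-06-13'
= 1894-06-13
$ almanac pin d='2247-01-28'
= 2247-01-28
$ almanac mhop n='29'
= 2249-06-28
$ almanac mhop n='-35'
= 2246-07-28

Answer: cur=2246-07-28


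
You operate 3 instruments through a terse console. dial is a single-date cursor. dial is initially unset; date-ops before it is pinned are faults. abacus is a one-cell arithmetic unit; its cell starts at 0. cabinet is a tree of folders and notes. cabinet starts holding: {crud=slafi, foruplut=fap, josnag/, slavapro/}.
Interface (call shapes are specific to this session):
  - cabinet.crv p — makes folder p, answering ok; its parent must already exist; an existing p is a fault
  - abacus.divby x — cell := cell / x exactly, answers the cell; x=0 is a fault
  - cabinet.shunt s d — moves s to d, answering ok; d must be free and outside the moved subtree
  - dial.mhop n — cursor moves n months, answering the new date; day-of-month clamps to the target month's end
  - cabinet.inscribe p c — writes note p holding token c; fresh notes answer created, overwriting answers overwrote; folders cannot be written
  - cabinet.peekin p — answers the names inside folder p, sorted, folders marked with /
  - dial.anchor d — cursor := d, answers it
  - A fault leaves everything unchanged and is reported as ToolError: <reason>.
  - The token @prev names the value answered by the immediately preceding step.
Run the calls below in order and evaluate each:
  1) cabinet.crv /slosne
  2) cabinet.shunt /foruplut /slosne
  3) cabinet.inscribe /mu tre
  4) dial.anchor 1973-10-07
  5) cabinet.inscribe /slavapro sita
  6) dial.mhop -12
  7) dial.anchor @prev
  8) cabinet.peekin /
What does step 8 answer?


Answer: [crud, foruplut, josnag/, mu, slavapro/, slosne/]

Derivation:
% crv(p=/slosne) -> ok
% shunt(s=/foruplut, d=/slosne) -> ToolError: exists
% inscribe(p=/mu, c=tre) -> created
% anchor(d=1973-10-07) -> 1973-10-07
% inscribe(p=/slavapro, c=sita) -> ToolError: is a directory
% mhop(n=-12) -> 1972-10-07
% anchor(d=@prev) -> 1972-10-07
% peekin(p=/) -> [crud, foruplut, josnag/, mu, slavapro/, slosne/]


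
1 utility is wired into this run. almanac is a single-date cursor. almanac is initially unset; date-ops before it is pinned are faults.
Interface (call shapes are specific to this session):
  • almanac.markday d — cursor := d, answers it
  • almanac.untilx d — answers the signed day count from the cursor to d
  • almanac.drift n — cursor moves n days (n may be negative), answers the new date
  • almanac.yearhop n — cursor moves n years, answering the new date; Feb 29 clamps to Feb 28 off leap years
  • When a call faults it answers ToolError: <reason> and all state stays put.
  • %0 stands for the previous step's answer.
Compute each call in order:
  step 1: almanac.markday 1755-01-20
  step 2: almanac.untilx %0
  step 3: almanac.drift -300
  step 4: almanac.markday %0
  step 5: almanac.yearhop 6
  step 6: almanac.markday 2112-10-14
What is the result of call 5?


Answer: 1760-03-26

Derivation:
Do: markday[d: 1755-01-20]
See: 1755-01-20
Do: untilx[d: %0]
See: 0
Do: drift[n: -300]
See: 1754-03-26
Do: markday[d: %0]
See: 1754-03-26
Do: yearhop[n: 6]
See: 1760-03-26
Do: markday[d: 2112-10-14]
See: 2112-10-14


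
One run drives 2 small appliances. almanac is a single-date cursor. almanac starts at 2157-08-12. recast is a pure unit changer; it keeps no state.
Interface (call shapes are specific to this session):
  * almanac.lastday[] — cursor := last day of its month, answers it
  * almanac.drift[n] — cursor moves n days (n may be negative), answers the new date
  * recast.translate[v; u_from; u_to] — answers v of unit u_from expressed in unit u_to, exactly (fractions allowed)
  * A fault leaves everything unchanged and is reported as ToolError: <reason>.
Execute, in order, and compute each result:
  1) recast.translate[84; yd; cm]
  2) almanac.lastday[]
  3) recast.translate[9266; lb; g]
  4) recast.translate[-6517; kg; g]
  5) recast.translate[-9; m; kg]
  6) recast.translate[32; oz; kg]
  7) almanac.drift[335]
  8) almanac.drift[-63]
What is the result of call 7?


-- 1. recast.translate(v=84, u_from=yd, u_to=cm) : 192024/25
-- 2. almanac.lastday() : 2157-08-31
-- 3. recast.translate(v=9266, u_from=lb, u_to=g) : 210149345021/50000
-- 4. recast.translate(v=-6517, u_from=kg, u_to=g) : -6517000
-- 5. recast.translate(v=-9, u_from=m, u_to=kg) : ToolError: incompatible units
-- 6. recast.translate(v=32, u_from=oz, u_to=kg) : 45359237/50000000
-- 7. almanac.drift(n=335) : 2158-08-01
-- 8. almanac.drift(n=-63) : 2158-05-30

Answer: 2158-08-01


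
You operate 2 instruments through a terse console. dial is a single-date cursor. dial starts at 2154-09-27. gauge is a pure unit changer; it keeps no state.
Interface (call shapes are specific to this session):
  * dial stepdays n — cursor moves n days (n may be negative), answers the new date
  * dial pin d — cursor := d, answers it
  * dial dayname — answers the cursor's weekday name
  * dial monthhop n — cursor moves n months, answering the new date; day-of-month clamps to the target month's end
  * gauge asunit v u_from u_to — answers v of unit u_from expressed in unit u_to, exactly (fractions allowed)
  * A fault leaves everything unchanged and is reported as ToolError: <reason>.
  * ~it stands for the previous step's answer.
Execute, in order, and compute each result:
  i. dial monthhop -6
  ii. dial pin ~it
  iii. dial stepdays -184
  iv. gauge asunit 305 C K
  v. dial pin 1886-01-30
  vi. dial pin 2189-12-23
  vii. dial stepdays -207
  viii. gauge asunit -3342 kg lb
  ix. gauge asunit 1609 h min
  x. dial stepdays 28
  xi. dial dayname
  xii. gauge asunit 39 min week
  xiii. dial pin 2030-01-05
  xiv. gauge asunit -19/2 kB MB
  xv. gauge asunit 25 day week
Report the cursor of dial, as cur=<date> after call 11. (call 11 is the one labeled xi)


# dial monthhop(n→-6) ~> 2154-03-27
# dial pin(d→~it) ~> 2154-03-27
# dial stepdays(n→-184) ~> 2153-09-24
# gauge asunit(v→305, u_from→C, u_to→K) ~> 11563/20
# dial pin(d→1886-01-30) ~> 1886-01-30
# dial pin(d→2189-12-23) ~> 2189-12-23
# dial stepdays(n→-207) ~> 2189-05-30
# gauge asunit(v→-3342, u_from→kg, u_to→lb) ~> -334200000000/45359237
# gauge asunit(v→1609, u_from→h, u_to→min) ~> 96540
# dial stepdays(n→28) ~> 2189-06-27
# dial dayname() ~> Saturday
# gauge asunit(v→39, u_from→min, u_to→week) ~> 13/3360
# dial pin(d→2030-01-05) ~> 2030-01-05
# gauge asunit(v→-19/2, u_from→kB, u_to→MB) ~> -19/2000
# gauge asunit(v→25, u_from→day, u_to→week) ~> 25/7

Answer: cur=2189-06-27


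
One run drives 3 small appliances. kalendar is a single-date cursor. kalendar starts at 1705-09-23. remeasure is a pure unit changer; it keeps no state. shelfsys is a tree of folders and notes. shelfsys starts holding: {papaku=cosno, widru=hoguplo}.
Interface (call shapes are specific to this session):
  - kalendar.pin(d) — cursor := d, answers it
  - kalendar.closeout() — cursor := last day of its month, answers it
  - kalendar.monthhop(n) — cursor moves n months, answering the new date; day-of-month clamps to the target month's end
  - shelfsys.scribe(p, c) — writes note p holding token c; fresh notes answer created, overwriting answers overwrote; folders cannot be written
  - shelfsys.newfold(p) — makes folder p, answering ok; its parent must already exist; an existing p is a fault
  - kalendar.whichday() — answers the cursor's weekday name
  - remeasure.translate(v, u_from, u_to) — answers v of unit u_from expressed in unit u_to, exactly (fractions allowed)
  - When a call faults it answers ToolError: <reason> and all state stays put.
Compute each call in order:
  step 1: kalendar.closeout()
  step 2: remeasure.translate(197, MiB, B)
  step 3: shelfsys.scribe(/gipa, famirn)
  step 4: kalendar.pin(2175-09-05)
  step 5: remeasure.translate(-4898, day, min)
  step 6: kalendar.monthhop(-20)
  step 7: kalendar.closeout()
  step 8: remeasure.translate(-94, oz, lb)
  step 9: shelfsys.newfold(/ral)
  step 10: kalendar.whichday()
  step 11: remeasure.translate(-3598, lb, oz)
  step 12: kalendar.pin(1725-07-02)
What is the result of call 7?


# 1. closeout() ~> 1705-09-30
# 2. translate(v=197, u_from=MiB, u_to=B) ~> 206569472
# 3. scribe(p=/gipa, c=famirn) ~> created
# 4. pin(d=2175-09-05) ~> 2175-09-05
# 5. translate(v=-4898, u_from=day, u_to=min) ~> -7053120
# 6. monthhop(n=-20) ~> 2174-01-05
# 7. closeout() ~> 2174-01-31
# 8. translate(v=-94, u_from=oz, u_to=lb) ~> -47/8
# 9. newfold(p=/ral) ~> ok
# 10. whichday() ~> Monday
# 11. translate(v=-3598, u_from=lb, u_to=oz) ~> -57568
# 12. pin(d=1725-07-02) ~> 1725-07-02

Answer: 2174-01-31


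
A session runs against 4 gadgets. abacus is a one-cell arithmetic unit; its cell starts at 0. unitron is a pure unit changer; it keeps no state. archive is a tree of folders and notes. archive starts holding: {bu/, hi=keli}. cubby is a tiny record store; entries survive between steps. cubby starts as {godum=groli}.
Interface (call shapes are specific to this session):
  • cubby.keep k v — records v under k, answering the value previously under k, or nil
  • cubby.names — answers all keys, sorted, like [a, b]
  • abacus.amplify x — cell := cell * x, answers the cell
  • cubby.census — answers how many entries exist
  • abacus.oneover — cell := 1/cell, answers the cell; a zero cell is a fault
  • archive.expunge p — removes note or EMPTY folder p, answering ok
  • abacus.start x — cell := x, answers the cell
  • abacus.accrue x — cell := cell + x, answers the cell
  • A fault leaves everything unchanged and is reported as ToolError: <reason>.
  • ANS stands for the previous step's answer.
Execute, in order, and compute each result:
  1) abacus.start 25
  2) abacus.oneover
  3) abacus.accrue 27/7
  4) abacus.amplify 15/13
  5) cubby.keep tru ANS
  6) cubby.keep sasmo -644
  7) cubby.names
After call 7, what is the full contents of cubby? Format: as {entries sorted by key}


Answer: {godum=groli, sasmo=-644, tru=2046/455}

Derivation:
>>> abacus.start 25
[out] 25
>>> abacus.oneover
[out] 1/25
>>> abacus.accrue 27/7
[out] 682/175
>>> abacus.amplify 15/13
[out] 2046/455
>>> cubby.keep tru ANS
[out] nil
>>> cubby.keep sasmo -644
[out] nil
>>> cubby.names
[out] [godum, sasmo, tru]


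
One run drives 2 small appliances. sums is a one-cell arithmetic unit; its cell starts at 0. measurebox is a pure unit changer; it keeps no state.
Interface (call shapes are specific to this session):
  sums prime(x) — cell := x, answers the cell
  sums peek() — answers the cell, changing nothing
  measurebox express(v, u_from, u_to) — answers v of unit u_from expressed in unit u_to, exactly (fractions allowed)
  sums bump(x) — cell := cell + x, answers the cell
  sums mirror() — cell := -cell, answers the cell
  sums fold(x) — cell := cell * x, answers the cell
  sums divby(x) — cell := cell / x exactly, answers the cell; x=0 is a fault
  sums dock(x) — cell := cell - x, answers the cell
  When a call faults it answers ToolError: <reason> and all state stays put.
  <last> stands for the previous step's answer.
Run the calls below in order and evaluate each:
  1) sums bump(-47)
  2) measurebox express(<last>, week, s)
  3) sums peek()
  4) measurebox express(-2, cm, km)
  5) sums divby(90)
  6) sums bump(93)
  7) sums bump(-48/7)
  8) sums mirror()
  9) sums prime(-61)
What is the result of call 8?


[in] sums bump x=-47
:: -47
[in] measurebox express v=<last> u_from=week u_to=s
:: -28425600
[in] sums peek
:: -47
[in] measurebox express v=-2 u_from=cm u_to=km
:: -1/50000
[in] sums divby x=90
:: -47/90
[in] sums bump x=93
:: 8323/90
[in] sums bump x=-48/7
:: 53941/630
[in] sums mirror
:: -53941/630
[in] sums prime x=-61
:: -61

Answer: -53941/630


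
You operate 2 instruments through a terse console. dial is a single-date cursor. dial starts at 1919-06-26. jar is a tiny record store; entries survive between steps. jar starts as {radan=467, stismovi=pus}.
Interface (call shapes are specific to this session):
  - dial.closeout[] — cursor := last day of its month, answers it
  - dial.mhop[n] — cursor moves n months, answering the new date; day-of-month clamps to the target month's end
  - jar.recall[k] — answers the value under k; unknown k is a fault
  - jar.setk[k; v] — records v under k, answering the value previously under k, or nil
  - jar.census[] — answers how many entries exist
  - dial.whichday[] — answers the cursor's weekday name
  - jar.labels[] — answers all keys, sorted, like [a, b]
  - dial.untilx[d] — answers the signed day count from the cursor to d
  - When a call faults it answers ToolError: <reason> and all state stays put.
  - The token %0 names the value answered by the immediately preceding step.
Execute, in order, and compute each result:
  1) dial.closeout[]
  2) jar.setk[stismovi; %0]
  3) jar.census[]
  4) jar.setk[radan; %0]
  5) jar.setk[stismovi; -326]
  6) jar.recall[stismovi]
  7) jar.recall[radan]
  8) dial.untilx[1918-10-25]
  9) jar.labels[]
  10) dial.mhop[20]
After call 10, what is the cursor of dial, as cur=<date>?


-> closeout()
<- 1919-06-30
-> setk(k: stismovi, v: %0)
<- pus
-> census()
<- 2
-> setk(k: radan, v: %0)
<- 467
-> setk(k: stismovi, v: -326)
<- 1919-06-30
-> recall(k: stismovi)
<- -326
-> recall(k: radan)
<- 2
-> untilx(d: 1918-10-25)
<- -248
-> labels()
<- [radan, stismovi]
-> mhop(n: 20)
<- 1921-02-28

Answer: cur=1921-02-28


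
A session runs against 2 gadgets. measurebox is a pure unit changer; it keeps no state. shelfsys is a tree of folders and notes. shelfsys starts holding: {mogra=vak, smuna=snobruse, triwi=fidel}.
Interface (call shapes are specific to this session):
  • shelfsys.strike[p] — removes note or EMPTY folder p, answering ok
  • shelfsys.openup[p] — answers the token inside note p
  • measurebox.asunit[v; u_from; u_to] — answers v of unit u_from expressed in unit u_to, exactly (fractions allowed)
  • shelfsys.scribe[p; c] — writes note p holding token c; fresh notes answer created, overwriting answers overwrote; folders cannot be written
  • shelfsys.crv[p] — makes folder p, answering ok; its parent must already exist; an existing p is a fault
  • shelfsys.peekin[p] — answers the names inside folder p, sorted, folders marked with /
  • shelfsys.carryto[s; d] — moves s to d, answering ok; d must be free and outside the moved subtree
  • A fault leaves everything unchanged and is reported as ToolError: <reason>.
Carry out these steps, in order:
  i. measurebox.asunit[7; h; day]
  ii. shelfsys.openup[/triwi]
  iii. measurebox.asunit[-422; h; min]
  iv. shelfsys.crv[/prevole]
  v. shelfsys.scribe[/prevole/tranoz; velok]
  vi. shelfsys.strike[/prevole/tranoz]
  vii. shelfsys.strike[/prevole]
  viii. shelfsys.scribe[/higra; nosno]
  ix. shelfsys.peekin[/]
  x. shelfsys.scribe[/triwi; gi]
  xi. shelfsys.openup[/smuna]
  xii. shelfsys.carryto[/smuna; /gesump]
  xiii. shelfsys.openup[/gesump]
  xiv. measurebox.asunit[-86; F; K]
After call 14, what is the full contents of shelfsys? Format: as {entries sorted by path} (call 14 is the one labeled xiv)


Answer: {gesump=snobruse, higra=nosno, mogra=vak, triwi=gi}

Derivation:
$ measurebox.asunit v='7' u_from='h' u_to='day'
:: 7/24
$ shelfsys.openup p='/triwi'
:: fidel
$ measurebox.asunit v='-422' u_from='h' u_to='min'
:: -25320
$ shelfsys.crv p='/prevole'
:: ok
$ shelfsys.scribe p='/prevole/tranoz' c='velok'
:: created
$ shelfsys.strike p='/prevole/tranoz'
:: ok
$ shelfsys.strike p='/prevole'
:: ok
$ shelfsys.scribe p='/higra' c='nosno'
:: created
$ shelfsys.peekin p='/'
:: [higra, mogra, smuna, triwi]
$ shelfsys.scribe p='/triwi' c='gi'
:: overwrote
$ shelfsys.openup p='/smuna'
:: snobruse
$ shelfsys.carryto s='/smuna' d='/gesump'
:: ok
$ shelfsys.openup p='/gesump'
:: snobruse
$ measurebox.asunit v='-86' u_from='F' u_to='K'
:: 37367/180


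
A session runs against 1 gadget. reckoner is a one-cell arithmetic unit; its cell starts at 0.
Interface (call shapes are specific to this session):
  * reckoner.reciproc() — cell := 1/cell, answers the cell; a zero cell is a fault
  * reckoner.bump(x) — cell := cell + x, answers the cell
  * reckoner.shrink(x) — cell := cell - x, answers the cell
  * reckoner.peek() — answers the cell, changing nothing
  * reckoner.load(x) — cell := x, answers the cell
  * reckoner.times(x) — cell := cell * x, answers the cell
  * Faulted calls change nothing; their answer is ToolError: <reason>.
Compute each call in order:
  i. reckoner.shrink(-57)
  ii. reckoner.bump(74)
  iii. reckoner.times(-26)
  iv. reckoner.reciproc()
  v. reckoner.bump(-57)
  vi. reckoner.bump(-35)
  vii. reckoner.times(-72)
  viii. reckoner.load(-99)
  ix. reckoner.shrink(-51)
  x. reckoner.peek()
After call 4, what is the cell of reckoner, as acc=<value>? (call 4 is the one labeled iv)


Answer: acc=-1/3406

Derivation:
Then reckoner.shrink on -57, and get 57.
Next I call reckoner.bump on 74, giving 131.
Invoking reckoner.times on -26, and get -3406.
Invoking reckoner.reciproc(), giving -1/3406.
Invoking reckoner.bump on -57, and see -194143/3406.
Using reckoner.bump on -35, yielding -313353/3406.
Then reckoner.times on -72: 11280708/1703.
Then reckoner.load on -99, giving -99.
I try reckoner.shrink on -51, which returns -48.
I use reckoner.peek(), and observe -48.


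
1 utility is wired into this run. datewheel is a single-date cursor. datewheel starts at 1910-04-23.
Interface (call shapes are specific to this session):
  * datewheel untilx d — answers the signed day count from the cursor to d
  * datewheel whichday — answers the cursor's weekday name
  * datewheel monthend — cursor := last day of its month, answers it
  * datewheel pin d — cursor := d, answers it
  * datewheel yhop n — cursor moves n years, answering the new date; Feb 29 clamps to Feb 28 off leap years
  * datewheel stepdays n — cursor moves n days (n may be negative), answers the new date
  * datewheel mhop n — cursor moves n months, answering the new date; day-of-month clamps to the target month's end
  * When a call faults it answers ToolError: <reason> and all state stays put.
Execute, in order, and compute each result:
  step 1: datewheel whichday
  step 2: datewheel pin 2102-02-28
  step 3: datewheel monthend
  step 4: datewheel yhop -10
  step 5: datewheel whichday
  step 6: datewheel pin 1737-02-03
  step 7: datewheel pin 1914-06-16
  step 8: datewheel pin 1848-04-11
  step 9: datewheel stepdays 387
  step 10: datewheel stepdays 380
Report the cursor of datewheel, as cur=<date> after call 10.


Answer: cur=1850-05-18

Derivation:
Step: datewheel whichday[]
Result: Saturday
Step: datewheel pin[d→2102-02-28]
Result: 2102-02-28
Step: datewheel monthend[]
Result: 2102-02-28
Step: datewheel yhop[n→-10]
Result: 2092-02-28
Step: datewheel whichday[]
Result: Thursday
Step: datewheel pin[d→1737-02-03]
Result: 1737-02-03
Step: datewheel pin[d→1914-06-16]
Result: 1914-06-16
Step: datewheel pin[d→1848-04-11]
Result: 1848-04-11
Step: datewheel stepdays[n→387]
Result: 1849-05-03
Step: datewheel stepdays[n→380]
Result: 1850-05-18


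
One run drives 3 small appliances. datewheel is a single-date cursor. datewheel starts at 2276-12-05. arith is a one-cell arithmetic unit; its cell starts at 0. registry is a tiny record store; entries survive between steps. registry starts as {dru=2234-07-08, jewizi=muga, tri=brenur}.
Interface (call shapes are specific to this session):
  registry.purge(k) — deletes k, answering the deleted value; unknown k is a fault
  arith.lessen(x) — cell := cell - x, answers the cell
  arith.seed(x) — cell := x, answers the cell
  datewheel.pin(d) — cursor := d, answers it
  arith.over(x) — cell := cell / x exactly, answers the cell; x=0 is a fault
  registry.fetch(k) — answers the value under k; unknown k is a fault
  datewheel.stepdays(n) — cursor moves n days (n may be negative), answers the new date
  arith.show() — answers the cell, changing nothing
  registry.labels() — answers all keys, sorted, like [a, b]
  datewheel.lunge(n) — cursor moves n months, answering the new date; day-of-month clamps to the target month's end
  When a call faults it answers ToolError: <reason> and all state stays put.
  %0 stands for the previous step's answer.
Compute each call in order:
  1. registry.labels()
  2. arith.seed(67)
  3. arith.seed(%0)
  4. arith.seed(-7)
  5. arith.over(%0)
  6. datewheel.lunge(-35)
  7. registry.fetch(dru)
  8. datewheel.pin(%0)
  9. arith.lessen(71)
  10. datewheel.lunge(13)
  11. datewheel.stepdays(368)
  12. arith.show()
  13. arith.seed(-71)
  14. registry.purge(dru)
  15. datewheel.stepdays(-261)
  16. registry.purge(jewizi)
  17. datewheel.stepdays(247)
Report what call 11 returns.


>> labels()
<< [dru, jewizi, tri]
>> seed(x: 67)
<< 67
>> seed(x: %0)
<< 67
>> seed(x: -7)
<< -7
>> over(x: %0)
<< 1
>> lunge(n: -35)
<< 2274-01-05
>> fetch(k: dru)
<< 2234-07-08
>> pin(d: %0)
<< 2234-07-08
>> lessen(x: 71)
<< -70
>> lunge(n: 13)
<< 2235-08-08
>> stepdays(n: 368)
<< 2236-08-10
>> show()
<< -70
>> seed(x: -71)
<< -71
>> purge(k: dru)
<< 2234-07-08
>> stepdays(n: -261)
<< 2235-11-23
>> purge(k: jewizi)
<< muga
>> stepdays(n: 247)
<< 2236-07-27

Answer: 2236-08-10


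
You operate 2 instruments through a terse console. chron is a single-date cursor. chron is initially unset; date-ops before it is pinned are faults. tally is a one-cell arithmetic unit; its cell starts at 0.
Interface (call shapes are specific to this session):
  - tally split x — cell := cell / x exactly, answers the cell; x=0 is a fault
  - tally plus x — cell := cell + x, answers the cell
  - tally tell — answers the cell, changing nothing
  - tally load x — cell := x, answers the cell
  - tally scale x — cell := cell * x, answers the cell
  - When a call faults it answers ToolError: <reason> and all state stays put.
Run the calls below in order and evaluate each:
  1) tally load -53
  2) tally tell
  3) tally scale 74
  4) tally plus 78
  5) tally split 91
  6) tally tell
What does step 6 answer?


Answer: -3844/91

Derivation:
% tally load -53
[out] -53
% tally tell
[out] -53
% tally scale 74
[out] -3922
% tally plus 78
[out] -3844
% tally split 91
[out] -3844/91
% tally tell
[out] -3844/91


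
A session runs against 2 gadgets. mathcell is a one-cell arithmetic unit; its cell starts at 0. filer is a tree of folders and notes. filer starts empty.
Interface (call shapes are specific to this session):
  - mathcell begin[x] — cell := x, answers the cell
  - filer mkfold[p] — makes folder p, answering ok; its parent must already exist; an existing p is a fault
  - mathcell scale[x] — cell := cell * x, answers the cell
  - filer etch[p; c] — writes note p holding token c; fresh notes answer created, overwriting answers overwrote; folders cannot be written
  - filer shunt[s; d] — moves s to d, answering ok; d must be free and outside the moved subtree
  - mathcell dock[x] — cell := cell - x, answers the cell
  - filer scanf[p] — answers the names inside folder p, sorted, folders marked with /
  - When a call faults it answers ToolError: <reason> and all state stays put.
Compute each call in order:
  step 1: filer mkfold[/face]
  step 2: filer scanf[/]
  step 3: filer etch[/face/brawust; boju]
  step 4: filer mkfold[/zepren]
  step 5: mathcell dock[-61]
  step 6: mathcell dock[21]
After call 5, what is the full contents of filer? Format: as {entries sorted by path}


I use filer mkfold on p='/face', — result: ok.
I use filer scanf on p='/', yielding [face/].
I use filer etch on p='/face/brawust', c='boju', giving created.
Invoking filer mkfold on p='/zepren', yielding ok.
Then mathcell dock on x='-61': 61.
I use mathcell dock on x='21', — result: 40.

Answer: {face/, face/brawust=boju, zepren/}


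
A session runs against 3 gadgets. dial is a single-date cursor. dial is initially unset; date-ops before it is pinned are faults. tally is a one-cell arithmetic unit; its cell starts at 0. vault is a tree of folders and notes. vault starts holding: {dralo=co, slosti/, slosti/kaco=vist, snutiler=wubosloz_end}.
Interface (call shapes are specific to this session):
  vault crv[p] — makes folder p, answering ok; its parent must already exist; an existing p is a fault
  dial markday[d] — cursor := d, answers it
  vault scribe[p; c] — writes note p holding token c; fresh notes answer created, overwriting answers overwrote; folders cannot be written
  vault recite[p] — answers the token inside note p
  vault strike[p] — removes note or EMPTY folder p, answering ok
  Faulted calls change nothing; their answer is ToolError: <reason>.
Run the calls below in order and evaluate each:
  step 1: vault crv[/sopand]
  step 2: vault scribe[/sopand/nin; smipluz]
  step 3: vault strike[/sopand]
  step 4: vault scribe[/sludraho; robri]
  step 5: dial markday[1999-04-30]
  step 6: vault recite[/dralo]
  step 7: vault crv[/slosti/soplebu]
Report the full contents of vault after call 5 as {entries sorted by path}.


Answer: {dralo=co, slosti/, slosti/kaco=vist, sludraho=robri, snutiler=wubosloz_end, sopand/, sopand/nin=smipluz}

Derivation:
;; vault crv(p: /sopand) ~> ok
;; vault scribe(p: /sopand/nin, c: smipluz) ~> created
;; vault strike(p: /sopand) ~> ToolError: not empty
;; vault scribe(p: /sludraho, c: robri) ~> created
;; dial markday(d: 1999-04-30) ~> 1999-04-30
;; vault recite(p: /dralo) ~> co
;; vault crv(p: /slosti/soplebu) ~> ok


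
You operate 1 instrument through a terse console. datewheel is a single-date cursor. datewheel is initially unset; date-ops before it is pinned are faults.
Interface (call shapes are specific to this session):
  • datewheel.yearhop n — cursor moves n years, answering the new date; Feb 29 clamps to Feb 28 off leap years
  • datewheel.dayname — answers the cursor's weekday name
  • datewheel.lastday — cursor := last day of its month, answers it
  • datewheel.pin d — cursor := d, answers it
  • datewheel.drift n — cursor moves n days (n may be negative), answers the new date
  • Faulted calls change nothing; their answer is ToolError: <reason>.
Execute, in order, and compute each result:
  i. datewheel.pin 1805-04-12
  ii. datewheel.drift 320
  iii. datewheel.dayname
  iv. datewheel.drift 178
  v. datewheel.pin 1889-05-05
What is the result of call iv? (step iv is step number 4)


Answer: 1806-08-23

Derivation:
→ pin(d=1805-04-12)
← 1805-04-12
→ drift(n=320)
← 1806-02-26
→ dayname()
← Wednesday
→ drift(n=178)
← 1806-08-23
→ pin(d=1889-05-05)
← 1889-05-05


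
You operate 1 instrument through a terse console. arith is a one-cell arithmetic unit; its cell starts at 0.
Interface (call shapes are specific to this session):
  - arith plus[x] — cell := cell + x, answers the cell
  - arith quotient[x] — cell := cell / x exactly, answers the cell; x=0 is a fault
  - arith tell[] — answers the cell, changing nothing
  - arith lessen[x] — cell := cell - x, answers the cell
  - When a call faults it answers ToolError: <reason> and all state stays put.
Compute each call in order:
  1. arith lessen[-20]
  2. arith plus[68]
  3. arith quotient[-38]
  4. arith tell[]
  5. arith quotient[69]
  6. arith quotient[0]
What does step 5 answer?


Step: arith lessen[x→-20]
Result: 20
Step: arith plus[x→68]
Result: 88
Step: arith quotient[x→-38]
Result: -44/19
Step: arith tell[]
Result: -44/19
Step: arith quotient[x→69]
Result: -44/1311
Step: arith quotient[x→0]
Result: ToolError: division by zero

Answer: -44/1311


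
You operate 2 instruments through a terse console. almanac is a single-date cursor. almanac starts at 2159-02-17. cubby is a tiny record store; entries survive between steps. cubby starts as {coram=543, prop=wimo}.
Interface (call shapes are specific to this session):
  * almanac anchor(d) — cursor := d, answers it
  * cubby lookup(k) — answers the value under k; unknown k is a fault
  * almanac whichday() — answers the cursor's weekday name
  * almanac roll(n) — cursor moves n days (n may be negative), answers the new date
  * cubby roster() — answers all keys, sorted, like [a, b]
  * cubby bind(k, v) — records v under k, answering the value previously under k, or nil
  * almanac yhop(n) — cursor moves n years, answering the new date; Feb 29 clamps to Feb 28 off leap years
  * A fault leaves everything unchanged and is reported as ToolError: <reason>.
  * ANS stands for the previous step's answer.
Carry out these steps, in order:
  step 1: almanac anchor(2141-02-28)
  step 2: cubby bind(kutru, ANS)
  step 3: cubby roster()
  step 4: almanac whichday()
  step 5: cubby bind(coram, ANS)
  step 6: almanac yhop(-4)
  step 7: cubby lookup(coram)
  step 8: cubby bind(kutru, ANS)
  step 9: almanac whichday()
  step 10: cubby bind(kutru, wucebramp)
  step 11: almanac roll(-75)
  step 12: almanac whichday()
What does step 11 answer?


Now I run almanac anchor passing d='2141-02-28': 2141-02-28.
Then cubby bind passing k='kutru', v='ANS', — result: nil.
I try cubby roster, giving [coram, kutru, prop].
Next I call almanac whichday(), — result: Tuesday.
Using cubby bind passing k='coram', v='ANS': 543.
I use almanac yhop passing n='-4', which returns 2137-02-28.
I run cubby lookup passing k='coram', which returns Tuesday.
I use cubby bind passing k='kutru', v='ANS', giving 2141-02-28.
I invoke almanac whichday(), and get Thursday.
I try cubby bind passing k='kutru', v='wucebramp', and observe Tuesday.
I use almanac roll passing n='-75': 2136-12-15.
I run almanac whichday(), — result: Saturday.

Answer: 2136-12-15


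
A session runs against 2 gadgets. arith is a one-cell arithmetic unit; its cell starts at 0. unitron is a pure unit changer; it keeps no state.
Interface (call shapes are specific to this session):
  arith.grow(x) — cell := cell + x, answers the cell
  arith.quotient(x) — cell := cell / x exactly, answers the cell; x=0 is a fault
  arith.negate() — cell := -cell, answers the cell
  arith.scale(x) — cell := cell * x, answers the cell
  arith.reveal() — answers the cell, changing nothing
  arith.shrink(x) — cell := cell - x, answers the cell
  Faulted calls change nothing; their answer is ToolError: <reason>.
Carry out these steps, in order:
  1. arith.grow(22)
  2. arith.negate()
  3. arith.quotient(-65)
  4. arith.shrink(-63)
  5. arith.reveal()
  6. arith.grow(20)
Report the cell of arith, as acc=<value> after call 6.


Answer: acc=5417/65

Derivation:
·→ arith.grow(x=22)
·← 22
·→ arith.negate()
·← -22
·→ arith.quotient(x=-65)
·← 22/65
·→ arith.shrink(x=-63)
·← 4117/65
·→ arith.reveal()
·← 4117/65
·→ arith.grow(x=20)
·← 5417/65


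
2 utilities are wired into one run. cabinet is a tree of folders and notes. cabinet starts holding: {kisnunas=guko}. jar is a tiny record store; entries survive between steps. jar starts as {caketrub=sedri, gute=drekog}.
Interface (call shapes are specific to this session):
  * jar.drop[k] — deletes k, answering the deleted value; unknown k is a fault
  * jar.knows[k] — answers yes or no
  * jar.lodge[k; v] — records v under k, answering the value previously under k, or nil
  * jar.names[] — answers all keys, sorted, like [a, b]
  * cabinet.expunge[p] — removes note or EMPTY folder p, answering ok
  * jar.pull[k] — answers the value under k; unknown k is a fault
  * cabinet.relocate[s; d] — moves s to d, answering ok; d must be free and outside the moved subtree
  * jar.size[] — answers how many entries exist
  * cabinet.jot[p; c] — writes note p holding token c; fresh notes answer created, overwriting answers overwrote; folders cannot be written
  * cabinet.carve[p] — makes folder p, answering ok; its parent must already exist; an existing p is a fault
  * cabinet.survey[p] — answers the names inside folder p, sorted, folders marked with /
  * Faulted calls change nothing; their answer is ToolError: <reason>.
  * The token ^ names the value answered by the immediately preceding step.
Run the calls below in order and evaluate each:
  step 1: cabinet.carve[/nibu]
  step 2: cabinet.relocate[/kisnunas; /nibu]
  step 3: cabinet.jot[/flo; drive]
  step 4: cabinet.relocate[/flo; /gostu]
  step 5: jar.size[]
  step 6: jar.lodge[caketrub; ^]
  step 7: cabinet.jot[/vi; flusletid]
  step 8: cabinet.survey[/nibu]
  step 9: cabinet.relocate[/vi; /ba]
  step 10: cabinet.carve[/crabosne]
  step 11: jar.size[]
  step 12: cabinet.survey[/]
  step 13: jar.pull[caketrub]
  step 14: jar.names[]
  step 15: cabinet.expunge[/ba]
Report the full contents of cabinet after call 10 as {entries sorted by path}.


Answer: {ba=flusletid, crabosne/, gostu=drive, kisnunas=guko, nibu/}

Derivation:
% 1. carve(p: /nibu) : ok
% 2. relocate(s: /kisnunas, d: /nibu) : ToolError: exists
% 3. jot(p: /flo, c: drive) : created
% 4. relocate(s: /flo, d: /gostu) : ok
% 5. size() : 2
% 6. lodge(k: caketrub, v: ^) : sedri
% 7. jot(p: /vi, c: flusletid) : created
% 8. survey(p: /nibu) : []
% 9. relocate(s: /vi, d: /ba) : ok
% 10. carve(p: /crabosne) : ok
% 11. size() : 2
% 12. survey(p: /) : [ba, crabosne/, gostu, kisnunas, nibu/]
% 13. pull(k: caketrub) : 2
% 14. names() : [caketrub, gute]
% 15. expunge(p: /ba) : ok


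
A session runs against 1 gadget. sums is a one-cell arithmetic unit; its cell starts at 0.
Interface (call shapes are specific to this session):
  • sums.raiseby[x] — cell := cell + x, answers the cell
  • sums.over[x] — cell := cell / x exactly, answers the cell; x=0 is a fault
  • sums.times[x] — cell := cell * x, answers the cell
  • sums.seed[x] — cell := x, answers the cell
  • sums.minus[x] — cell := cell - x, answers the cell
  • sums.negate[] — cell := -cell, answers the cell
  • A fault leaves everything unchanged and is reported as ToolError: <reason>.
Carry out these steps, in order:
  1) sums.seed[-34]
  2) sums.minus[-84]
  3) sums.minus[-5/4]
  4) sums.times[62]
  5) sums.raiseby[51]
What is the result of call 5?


Answer: 6457/2

Derivation:
Step: sums.seed[x='-34']
Result: -34
Step: sums.minus[x='-84']
Result: 50
Step: sums.minus[x='-5/4']
Result: 205/4
Step: sums.times[x='62']
Result: 6355/2
Step: sums.raiseby[x='51']
Result: 6457/2


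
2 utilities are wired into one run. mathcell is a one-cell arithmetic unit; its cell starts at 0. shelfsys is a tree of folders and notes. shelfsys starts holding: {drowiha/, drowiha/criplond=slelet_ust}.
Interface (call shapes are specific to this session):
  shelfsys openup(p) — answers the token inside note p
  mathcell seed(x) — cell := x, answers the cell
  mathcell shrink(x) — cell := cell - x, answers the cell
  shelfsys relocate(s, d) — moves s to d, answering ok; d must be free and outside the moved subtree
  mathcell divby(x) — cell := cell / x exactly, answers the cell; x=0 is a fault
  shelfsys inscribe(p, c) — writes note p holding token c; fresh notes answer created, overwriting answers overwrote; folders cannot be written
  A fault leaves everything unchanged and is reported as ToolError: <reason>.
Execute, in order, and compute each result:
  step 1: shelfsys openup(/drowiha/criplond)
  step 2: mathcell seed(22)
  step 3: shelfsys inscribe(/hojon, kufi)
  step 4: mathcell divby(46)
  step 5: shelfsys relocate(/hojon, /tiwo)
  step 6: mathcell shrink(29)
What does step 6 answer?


Answer: -656/23

Derivation:
! 1. shelfsys openup(p='/drowiha/criplond') ~> slelet_ust
! 2. mathcell seed(x='22') ~> 22
! 3. shelfsys inscribe(p='/hojon', c='kufi') ~> created
! 4. mathcell divby(x='46') ~> 11/23
! 5. shelfsys relocate(s='/hojon', d='/tiwo') ~> ok
! 6. mathcell shrink(x='29') ~> -656/23


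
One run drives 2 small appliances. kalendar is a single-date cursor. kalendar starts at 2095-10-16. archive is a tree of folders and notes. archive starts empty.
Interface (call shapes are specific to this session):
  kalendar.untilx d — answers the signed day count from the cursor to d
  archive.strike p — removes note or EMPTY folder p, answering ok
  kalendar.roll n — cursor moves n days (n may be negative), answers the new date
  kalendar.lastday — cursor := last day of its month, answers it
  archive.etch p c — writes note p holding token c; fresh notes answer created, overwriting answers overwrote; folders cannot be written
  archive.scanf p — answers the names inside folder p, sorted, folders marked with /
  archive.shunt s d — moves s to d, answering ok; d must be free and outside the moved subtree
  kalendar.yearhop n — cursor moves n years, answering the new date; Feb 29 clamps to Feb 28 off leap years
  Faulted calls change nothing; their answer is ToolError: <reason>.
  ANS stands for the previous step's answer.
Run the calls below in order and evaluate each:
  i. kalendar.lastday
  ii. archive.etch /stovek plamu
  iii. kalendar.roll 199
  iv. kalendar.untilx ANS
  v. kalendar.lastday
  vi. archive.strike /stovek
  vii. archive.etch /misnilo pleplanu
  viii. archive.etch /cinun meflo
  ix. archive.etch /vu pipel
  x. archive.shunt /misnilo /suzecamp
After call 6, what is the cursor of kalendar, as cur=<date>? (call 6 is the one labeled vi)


# kalendar.lastday() == 2095-10-31
# archive.etch(p→/stovek, c→plamu) == created
# kalendar.roll(n→199) == 2096-05-17
# kalendar.untilx(d→ANS) == 0
# kalendar.lastday() == 2096-05-31
# archive.strike(p→/stovek) == ok
# archive.etch(p→/misnilo, c→pleplanu) == created
# archive.etch(p→/cinun, c→meflo) == created
# archive.etch(p→/vu, c→pipel) == created
# archive.shunt(s→/misnilo, d→/suzecamp) == ok

Answer: cur=2096-05-31


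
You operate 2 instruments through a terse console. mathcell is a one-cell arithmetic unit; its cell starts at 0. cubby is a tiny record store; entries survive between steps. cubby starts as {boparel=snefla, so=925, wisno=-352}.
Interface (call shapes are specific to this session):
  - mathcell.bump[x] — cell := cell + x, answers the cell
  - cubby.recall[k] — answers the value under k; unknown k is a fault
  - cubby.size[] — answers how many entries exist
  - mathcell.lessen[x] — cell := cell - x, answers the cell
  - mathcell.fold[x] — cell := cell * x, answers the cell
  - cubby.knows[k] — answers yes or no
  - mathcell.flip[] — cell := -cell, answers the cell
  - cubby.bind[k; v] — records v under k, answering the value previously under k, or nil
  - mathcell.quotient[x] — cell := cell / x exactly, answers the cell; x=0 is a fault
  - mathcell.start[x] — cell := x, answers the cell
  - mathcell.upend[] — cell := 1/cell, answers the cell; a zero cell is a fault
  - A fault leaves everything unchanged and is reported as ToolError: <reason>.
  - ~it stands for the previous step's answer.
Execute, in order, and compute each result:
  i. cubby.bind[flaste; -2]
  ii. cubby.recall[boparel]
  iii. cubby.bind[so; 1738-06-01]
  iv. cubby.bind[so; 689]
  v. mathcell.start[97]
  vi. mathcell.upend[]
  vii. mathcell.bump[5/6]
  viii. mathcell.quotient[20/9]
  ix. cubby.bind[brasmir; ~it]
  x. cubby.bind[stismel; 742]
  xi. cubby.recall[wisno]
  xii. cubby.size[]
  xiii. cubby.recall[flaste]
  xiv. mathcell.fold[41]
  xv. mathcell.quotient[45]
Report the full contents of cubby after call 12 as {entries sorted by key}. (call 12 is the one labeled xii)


Answer: {boparel=snefla, brasmir=1473/3880, flaste=-2, so=689, stismel=742, wisno=-352}

Derivation:
% cubby.bind k→flaste v→-2
  nil
% cubby.recall k→boparel
  snefla
% cubby.bind k→so v→1738-06-01
  925
% cubby.bind k→so v→689
  1738-06-01
% mathcell.start x→97
  97
% mathcell.upend
  1/97
% mathcell.bump x→5/6
  491/582
% mathcell.quotient x→20/9
  1473/3880
% cubby.bind k→brasmir v→~it
  nil
% cubby.bind k→stismel v→742
  nil
% cubby.recall k→wisno
  -352
% cubby.size
  6
% cubby.recall k→flaste
  -2
% mathcell.fold x→41
  60393/3880
% mathcell.quotient x→45
  20131/58200
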